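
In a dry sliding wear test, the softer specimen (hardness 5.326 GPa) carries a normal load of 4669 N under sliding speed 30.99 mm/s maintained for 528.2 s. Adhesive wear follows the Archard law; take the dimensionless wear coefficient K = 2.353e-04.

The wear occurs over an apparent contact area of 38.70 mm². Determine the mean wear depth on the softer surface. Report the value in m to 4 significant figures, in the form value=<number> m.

Intermediates are displayed rounded, and all working math holds full precision; one final rounding, at four significant figures.
Sliding speed v = 30.99 mm/s = 0.03099 m/s. Path length L = v·t = 0.03099 m/s × 528.2 s = 16.37 m.
Hardness H = 5.326 GPa = 5.326e+09 Pa.
Contact area A = 38.70 mm² = 3.870e-05 m².
In SI base units, W = 4669 N, H = 5.326e+09 Pa, K = 2.353e-04.
Apply Archard: V = K·W·L/H = 2.353e-04 · 4669 · 16.37 / 5.326e+09 = 3.376e-09 m³.
Average depth h = V/A = 3.376e-09 / 3.870e-05 = 8.725e-05 m.

value=8.725e-05 m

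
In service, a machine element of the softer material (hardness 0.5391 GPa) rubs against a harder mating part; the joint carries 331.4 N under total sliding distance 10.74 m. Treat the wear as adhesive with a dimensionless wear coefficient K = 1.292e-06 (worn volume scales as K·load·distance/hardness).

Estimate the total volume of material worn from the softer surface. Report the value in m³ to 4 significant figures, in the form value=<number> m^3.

value=8.530e-12 m^3

All working math carries full precision. Intermediate values are printed rounded. Rounded once at the end to four significant figures.
Convert: Hardness H = 0.5391 GPa = 5.391e+08 Pa.
In SI base units: W = 331.4 N, H = 5.391e+08 Pa, K = 1.292e-06.
Archard volume V = K·W·L/H = 1.292e-06 · 331.4 · 10.74 / 5.391e+08 = 8.530e-12 m³.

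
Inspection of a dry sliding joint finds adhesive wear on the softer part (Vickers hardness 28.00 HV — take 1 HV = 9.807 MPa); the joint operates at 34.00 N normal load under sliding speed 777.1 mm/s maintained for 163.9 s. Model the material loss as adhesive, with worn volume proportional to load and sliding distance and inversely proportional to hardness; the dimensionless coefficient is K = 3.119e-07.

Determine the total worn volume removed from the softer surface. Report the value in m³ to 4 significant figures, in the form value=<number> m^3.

value=4.919e-12 m^3

The algebra keeps full precision; intermediates appear rounded, and rounded just once: four significant digits.
Sliding speed v = 777.1 mm/s = 0.7771 m/s. Distance covered L = v·t = 0.7771 m/s × 163.9 s = 127.4 m.
Hardness H = 28.00 HV × 9.807 MPa/HV = 274.6 MPa = 2.746e+08 Pa.
Expressed in SI base units: W = 34.00 N, H = 2.746e+08 Pa, K = 3.119e-07.
Worn volume V = K·W·L/H = 3.119e-07 · 34.00 · 127.4 / 2.746e+08 = 4.919e-12 m³.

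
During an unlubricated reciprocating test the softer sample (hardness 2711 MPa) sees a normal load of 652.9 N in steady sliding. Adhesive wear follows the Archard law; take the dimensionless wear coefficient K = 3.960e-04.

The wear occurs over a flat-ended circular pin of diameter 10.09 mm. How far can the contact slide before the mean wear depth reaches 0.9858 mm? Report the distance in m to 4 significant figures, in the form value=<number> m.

value=826.5 m

Displayed values are rounded — each operation holds full precision; rounded once at the end: four significant figures.
Convert: Hardness H = 2711 MPa = 2.711e+09 Pa.
Convert: Pin diameter d = 10.09 mm = 0.01009 m. Contact area A = π·d²/4 = π·(0.01009 m)²/4 = 7.996e-05 m².
Convert: Depth limit h_lim = 0.9858 mm = 9.858e-04 m.
In SI base units, W = 652.9 N, H = 2.711e+09 Pa, K = 3.960e-04.
Allowed volume V_lim = h_lim·A = 9.858e-04 · 7.996e-05 = 7.882e-08 m³.
Life L = V_lim·H/(K·W) = 7.882e-08 · 2.711e+09 / (3.960e-04 · 652.9) = 826.5 m.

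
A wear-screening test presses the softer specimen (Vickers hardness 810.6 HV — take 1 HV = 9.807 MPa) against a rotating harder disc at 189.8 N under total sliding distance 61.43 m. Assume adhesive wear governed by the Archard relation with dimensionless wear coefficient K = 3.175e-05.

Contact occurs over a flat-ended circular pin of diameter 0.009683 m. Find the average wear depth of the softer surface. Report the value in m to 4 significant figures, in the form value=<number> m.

All arithmetic runs at exact precision. Quoted intermediates are rounded. Rounded once at the end to four significant figures.
Hardness H = 810.6 HV × 9.807 MPa/HV = 7950 MPa = 7.950e+09 Pa.
Contact area A = π·d²/4 = π·(0.009683 m)²/4 = 7.364e-05 m².
Working in SI base units: W = 189.8 N, H = 7.950e+09 Pa, K = 3.175e-05.
By Archard's law, V = K·W·L/H = 3.175e-05 · 189.8 · 61.43 / 7.950e+09 = 4.657e-11 m³.
Depth of wear h = V/A = 4.657e-11 / 7.364e-05 = 6.324e-07 m.

value=6.324e-07 m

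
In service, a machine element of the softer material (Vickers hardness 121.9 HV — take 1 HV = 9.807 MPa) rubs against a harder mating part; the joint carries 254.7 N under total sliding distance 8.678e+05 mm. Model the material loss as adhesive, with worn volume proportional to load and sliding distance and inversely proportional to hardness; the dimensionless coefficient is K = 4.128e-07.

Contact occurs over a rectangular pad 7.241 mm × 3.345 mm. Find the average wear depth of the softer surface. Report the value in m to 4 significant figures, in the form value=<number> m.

value=3.151e-06 m

Every step holds full precision. The intermediates are printed rounded; one final rounding, at four significant digits.
Total distance L = 8.678e+05 mm = 867.8 m.
Hardness H = 121.9 HV × 9.807 MPa/HV = 1195 MPa = 1.195e+09 Pa.
Pad sides 7.241 mm × 3.345 mm = 0.007241 m × 0.003345 m. Contact area A = 0.007241 m × 0.003345 m = 2.422e-05 m².
Restated in SI base units: W = 254.7 N, H = 1.195e+09 Pa, K = 4.128e-07.
Wear volume V = K·W·L/H = 4.128e-07 · 254.7 · 867.8 / 1.195e+09 = 7.632e-11 m³.
Average depth h = V/A = 7.632e-11 / 2.422e-05 = 3.151e-06 m.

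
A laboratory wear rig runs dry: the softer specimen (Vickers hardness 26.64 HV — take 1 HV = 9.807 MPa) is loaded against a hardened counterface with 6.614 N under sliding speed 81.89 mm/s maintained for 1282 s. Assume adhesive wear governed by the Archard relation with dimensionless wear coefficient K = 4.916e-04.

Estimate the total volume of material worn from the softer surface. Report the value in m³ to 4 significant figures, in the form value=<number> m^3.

The computation holds exact precision — intermediate values appear rounded, and rounded just once: 4 significant digits.
Convert: Sliding speed v = 81.89 mm/s = 0.08189 m/s. The distance L = v·t = 0.08189 m/s × 1282 s = 105.0 m.
Convert: Hardness H = 26.64 HV × 9.807 MPa/HV = 261.3 MPa = 2.613e+08 Pa.
Restated in SI base units: W = 6.614 N, H = 2.613e+08 Pa, K = 4.916e-04.
Volume removed: V = K·W·L/H = 4.916e-04 · 6.614 · 105.0 / 2.613e+08 = 1.307e-09 m³.

value=1.307e-09 m^3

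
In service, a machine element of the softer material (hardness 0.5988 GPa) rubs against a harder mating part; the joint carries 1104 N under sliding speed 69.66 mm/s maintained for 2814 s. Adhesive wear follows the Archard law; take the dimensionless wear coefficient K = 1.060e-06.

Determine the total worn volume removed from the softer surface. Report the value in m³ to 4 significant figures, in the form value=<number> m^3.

All arithmetic carries full precision — intermediates appear rounded — a single final rounding to four significant digits.
Convert: Sliding speed v = 69.66 mm/s = 0.06966 m/s. The distance L = v·t = 0.06966 m/s × 2814 s = 196.0 m.
Convert: Hardness H = 0.5988 GPa = 5.988e+08 Pa.
As SI base values: W = 1104 N, H = 5.988e+08 Pa, K = 1.060e-06.
Apply Archard: V = K·W·L/H = 1.060e-06 · 1104 · 196.0 / 5.988e+08 = 3.831e-10 m³.

value=3.831e-10 m^3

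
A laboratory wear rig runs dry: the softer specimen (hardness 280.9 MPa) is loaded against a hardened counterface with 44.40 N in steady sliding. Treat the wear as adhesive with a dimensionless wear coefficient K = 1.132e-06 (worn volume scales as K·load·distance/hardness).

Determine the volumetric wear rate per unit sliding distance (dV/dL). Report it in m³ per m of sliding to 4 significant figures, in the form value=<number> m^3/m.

Intermediate values are shown rounded; the computation holds exact precision — a lone final rounding, at four significant figures.
Convert: Hardness H = 280.9 MPa = 2.809e+08 Pa.
Collected in SI base units: W = 44.40 N, H = 2.809e+08 Pa, K = 1.132e-06.
Rate of wear dV/dL = K·W/H: 1.132e-06 · 44.40 / 2.809e+08 = 1.789e-13 m³/m.

value=1.789e-13 m^3/m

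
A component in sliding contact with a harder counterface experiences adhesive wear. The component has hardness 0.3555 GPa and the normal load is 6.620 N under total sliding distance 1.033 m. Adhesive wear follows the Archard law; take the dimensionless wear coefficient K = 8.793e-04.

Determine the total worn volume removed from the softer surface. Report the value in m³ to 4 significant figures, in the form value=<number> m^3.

value=1.691e-11 m^3

Intermediate values are shown rounded. All arithmetic holds full float precision, and one last rounding, at four significant digits.
Hardness H = 0.3555 GPa = 3.555e+08 Pa.
Expressed in SI base units: W = 6.620 N, H = 3.555e+08 Pa, K = 8.793e-04.
By Archard's law, V = K·W·L/H = 8.793e-04 · 6.620 · 1.033 / 3.555e+08 = 1.691e-11 m³.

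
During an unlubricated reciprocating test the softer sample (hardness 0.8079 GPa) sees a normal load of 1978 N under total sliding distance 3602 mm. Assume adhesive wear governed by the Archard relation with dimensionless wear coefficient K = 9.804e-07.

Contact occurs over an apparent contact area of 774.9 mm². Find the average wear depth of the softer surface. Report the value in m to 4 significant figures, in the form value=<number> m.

value=1.116e-08 m

Quoted intermediates are rounded; the computation carries exact precision. Rounded once at the end: 4 significant figures.
Total distance L = 3602 mm = 3.602 m.
Hardness H = 0.8079 GPa = 8.079e+08 Pa.
Contact area A = 774.9 mm² = 7.749e-04 m².
As SI base values: W = 1978 N, H = 8.079e+08 Pa, K = 9.804e-07.
By Archard's law, V = K·W·L/H = 9.804e-07 · 1978 · 3.602 / 8.079e+08 = 8.646e-12 m³.
Mean wear depth h = V/A = 8.646e-12 / 7.749e-04 = 1.116e-08 m.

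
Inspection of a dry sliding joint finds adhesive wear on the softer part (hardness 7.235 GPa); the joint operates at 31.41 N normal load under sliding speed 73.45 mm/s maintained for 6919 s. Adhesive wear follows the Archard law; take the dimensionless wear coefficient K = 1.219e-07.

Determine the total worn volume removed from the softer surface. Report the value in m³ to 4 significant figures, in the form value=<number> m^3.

All arithmetic maintains full precision — printed values are rounded. Rounded once at the end: 4 significant figures.
Convert: Sliding speed v = 73.45 mm/s = 0.07345 m/s. Distance L = v·t = 0.07345 m/s × 6919 s = 508.2 m.
Convert: Hardness H = 7.235 GPa = 7.235e+09 Pa.
SI base units throughout: W = 31.41 N, H = 7.235e+09 Pa, K = 1.219e-07.
By Archard's law, V = K·W·L/H = 1.219e-07 · 31.41 · 508.2 / 7.235e+09 = 2.689e-13 m³.

value=2.689e-13 m^3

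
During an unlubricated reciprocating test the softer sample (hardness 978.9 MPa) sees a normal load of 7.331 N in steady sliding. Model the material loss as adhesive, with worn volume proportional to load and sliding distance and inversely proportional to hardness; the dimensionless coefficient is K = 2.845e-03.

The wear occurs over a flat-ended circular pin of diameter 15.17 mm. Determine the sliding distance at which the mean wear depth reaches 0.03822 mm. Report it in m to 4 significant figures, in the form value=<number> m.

All working math carries full float precision; intermediates are printed rounded — a single final rounding to 4 significant figures.
Hardness H = 978.9 MPa = 9.789e+08 Pa.
Pin diameter d = 15.17 mm = 0.01517 m. Contact area A = π·d²/4 = π·(0.01517 m)²/4 = 1.807e-04 m².
Depth limit h_lim = 0.03822 mm = 3.822e-05 m.
Collected in SI base units: W = 7.331 N, H = 9.789e+08 Pa, K = 2.845e-03.
Permissible volume V_lim = h_lim·A = 3.822e-05 · 1.807e-04 = 6.908e-09 m³.
Life L = V_lim·H/(K·W) = 6.908e-09 · 9.789e+08 / (2.845e-03 · 7.331) = 324.2 m.

value=324.2 m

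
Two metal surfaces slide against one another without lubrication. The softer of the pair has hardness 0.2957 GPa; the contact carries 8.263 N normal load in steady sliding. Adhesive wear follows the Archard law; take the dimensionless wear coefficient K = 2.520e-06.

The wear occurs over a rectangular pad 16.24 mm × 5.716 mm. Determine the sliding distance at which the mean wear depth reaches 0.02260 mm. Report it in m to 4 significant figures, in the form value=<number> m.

value=2.979e+04 m

Intermediate values appear rounded; all working math maintains full float precision, and a lone final rounding, at four significant digits.
Convert: Hardness H = 0.2957 GPa = 2.957e+08 Pa.
Convert: Pad sides 16.24 mm × 5.716 mm = 0.01624 m × 0.005716 m. Contact area A = 0.01624 m × 0.005716 m = 9.283e-05 m².
Convert: Depth limit h_lim = 0.02260 mm = 2.260e-05 m.
Working in SI base units: W = 8.263 N, H = 2.957e+08 Pa, K = 2.520e-06.
Wearable volume V_lim = h_lim·A = 2.260e-05 · 9.283e-05 = 2.098e-09 m³.
Sliding life L = V_lim·H/(K·W) = 2.098e-09 · 2.957e+08 / (2.520e-06 · 8.263) = 2.979e+04 m.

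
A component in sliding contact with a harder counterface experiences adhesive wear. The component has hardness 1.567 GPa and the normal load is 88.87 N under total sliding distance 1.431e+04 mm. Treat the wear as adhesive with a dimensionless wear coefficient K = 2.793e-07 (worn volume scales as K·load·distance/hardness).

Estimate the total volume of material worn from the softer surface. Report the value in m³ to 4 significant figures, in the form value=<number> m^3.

value=2.267e-13 m^3

All working math carries exact precision. Shown intermediates are rounded; rounded just once to four significant figures.
Convert: Total distance L = 1.431e+04 mm = 14.31 m.
Convert: Hardness H = 1.567 GPa = 1.567e+09 Pa.
Working in SI base units: W = 88.87 N, H = 1.567e+09 Pa, K = 2.793e-07.
Volume removed: V = K·W·L/H = 2.793e-07 · 88.87 · 14.31 / 1.567e+09 = 2.267e-13 m³.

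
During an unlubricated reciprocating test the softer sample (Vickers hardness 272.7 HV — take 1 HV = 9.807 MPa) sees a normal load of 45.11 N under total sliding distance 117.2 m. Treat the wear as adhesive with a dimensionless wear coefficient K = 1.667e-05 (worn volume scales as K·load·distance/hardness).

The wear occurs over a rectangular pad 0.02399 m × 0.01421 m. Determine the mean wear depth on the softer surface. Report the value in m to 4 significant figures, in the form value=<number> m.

value=9.667e-08 m

Every step runs at exact precision. Intermediate values are printed rounded. Rounded once at the end to four significant digits.
Convert: Hardness H = 272.7 HV × 9.807 MPa/HV = 2674 MPa = 2.674e+09 Pa.
Convert: Contact area A = 0.02399 m × 0.01421 m = 3.409e-04 m².
As SI base values: W = 45.11 N, H = 2.674e+09 Pa, K = 1.667e-05.
By Archard's law, V = K·W·L/H = 1.667e-05 · 45.11 · 117.2 / 2.674e+09 = 3.295e-11 m³.
Wear depth h = V/A = 3.295e-11 / 3.409e-04 = 9.667e-08 m.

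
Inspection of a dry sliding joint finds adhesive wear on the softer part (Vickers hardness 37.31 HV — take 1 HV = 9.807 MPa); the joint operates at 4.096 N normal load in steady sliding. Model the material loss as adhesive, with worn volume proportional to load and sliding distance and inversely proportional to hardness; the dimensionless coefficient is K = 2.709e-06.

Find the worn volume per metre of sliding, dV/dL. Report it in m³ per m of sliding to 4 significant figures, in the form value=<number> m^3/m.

Intermediate values are printed rounded, and the algebra keeps full precision; rounded just once: 4 significant figures.
Convert: Hardness H = 37.31 HV × 9.807 MPa/HV = 365.9 MPa = 3.659e+08 Pa.
SI base units throughout: W = 4.096 N, H = 3.659e+08 Pa, K = 2.709e-06.
Sliding wear rate dV/dL = K·W/H — distance-free: 2.709e-06 · 4.096 / 3.659e+08 = 3.033e-14 m³/m.

value=3.033e-14 m^3/m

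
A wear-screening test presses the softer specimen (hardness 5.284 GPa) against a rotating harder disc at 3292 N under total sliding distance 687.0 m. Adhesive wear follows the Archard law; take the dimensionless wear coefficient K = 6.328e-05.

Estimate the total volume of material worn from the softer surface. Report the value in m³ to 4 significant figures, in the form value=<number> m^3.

value=2.708e-08 m^3

Intermediates are displayed rounded. Every step runs at exact precision — one last rounding to 4 significant figures.
Hardness H = 5.284 GPa = 5.284e+09 Pa.
SI base units throughout: W = 3292 N, H = 5.284e+09 Pa, K = 6.328e-05.
Wear volume V = K·W·L/H = 6.328e-05 · 3292 · 687.0 / 5.284e+09 = 2.708e-08 m³.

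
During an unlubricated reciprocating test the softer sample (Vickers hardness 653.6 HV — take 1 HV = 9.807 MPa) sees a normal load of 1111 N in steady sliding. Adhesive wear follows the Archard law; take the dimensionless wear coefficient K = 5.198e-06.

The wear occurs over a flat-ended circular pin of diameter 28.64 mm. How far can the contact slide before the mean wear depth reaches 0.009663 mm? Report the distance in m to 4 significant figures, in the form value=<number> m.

value=6909 m

All arithmetic keeps full float precision; intermediates appear rounded, and one last rounding: four significant figures.
Convert: Hardness H = 653.6 HV × 9.807 MPa/HV = 6410 MPa = 6.410e+09 Pa.
Convert: Pin diameter d = 28.64 mm = 0.02864 m. Contact area A = π·d²/4 = π·(0.02864 m)²/4 = 6.442e-04 m².
Convert: Depth limit h_lim = 0.009663 mm = 9.663e-06 m.
Restated in SI base units: W = 1111 N, H = 6.410e+09 Pa, K = 5.198e-06.
Volume at the limit: V_lim = h_lim·A = 9.663e-06 · 6.442e-04 = 6.225e-09 m³.
So the life L = V_lim·H/(K·W) = 6.225e-09 · 6.410e+09 / (5.198e-06 · 1111) = 6909 m.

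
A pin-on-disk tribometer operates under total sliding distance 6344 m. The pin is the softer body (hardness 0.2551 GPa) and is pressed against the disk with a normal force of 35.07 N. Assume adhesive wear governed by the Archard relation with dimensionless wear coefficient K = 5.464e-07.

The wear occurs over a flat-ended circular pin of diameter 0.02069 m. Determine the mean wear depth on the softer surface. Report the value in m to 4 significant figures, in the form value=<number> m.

All working math runs at full precision. The intermediates are printed rounded. Rounded just once to four significant digits.
Convert: Hardness H = 0.2551 GPa = 2.551e+08 Pa.
Convert: Contact area A = π·d²/4 = π·(0.02069 m)²/4 = 3.362e-04 m².
Restated in SI base units: W = 35.07 N, H = 2.551e+08 Pa, K = 5.464e-07.
Wear volume V = K·W·L/H = 5.464e-07 · 35.07 · 6344 / 2.551e+08 = 4.765e-10 m³.
Depth h = V/A = 4.765e-10 / 3.362e-04 = 1.417e-06 m.

value=1.417e-06 m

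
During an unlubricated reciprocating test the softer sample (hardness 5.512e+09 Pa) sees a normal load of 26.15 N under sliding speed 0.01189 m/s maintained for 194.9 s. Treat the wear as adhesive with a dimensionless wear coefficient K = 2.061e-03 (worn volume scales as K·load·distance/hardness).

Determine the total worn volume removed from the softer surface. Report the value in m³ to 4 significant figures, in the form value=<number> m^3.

The intermediates are printed rounded — the algebra holds exact precision; rounded once at the end, at 4 significant digits.
Path length L = v·t = 0.01189 m/s × 194.9 s = 2.317 m.
Expressed in SI base units: W = 26.15 N, H = 5.512e+09 Pa, K = 2.061e-03.
Worn volume V = K·W·L/H = 2.061e-03 · 26.15 · 2.317 / 5.512e+09 = 2.266e-11 m³.

value=2.266e-11 m^3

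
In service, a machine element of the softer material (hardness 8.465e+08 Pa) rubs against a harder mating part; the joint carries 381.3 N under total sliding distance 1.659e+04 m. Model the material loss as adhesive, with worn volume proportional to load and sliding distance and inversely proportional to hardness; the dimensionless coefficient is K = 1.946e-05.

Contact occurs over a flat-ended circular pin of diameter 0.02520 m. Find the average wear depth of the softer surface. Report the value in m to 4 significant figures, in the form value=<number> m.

value=2.916e-04 m

All working math keeps exact precision; intermediates are shown rounded. Rounded just once to 4 significant figures.
Contact area A = π·d²/4 = π·(0.02520 m)²/4 = 4.988e-04 m².
Collected in SI base units: W = 381.3 N, H = 8.465e+08 Pa, K = 1.946e-05.
Wear volume V = K·W·L/H = 1.946e-05 · 381.3 · 1.659e+04 / 8.465e+08 = 1.454e-07 m³.
Average depth h = V/A = 1.454e-07 / 4.988e-04 = 2.916e-04 m.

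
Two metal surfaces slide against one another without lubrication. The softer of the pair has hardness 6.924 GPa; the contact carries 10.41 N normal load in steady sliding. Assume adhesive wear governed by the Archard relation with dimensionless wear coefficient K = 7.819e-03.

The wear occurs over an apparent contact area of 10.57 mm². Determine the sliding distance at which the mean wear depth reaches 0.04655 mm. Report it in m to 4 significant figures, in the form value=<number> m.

value=41.86 m

All working math keeps full precision. Quoted intermediates are rounded — rounded once at the end, at 4 significant digits.
Convert: Hardness H = 6.924 GPa = 6.924e+09 Pa.
Convert: Contact area A = 10.57 mm² = 1.057e-05 m².
Convert: Depth limit h_lim = 0.04655 mm = 4.655e-05 m.
Expressed in SI base units: W = 10.41 N, H = 6.924e+09 Pa, K = 7.819e-03.
Permissible volume V_lim = h_lim·A = 4.655e-05 · 1.057e-05 = 4.920e-10 m³.
Life L = V_lim·H/(K·W) = 4.920e-10 · 6.924e+09 / (7.819e-03 · 10.41) = 41.86 m.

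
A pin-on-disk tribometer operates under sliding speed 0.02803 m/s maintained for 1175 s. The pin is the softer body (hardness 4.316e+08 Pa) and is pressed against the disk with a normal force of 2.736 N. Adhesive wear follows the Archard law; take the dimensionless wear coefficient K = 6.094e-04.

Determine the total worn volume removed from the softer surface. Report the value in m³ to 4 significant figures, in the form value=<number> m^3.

value=1.272e-10 m^3

Intermediate values are printed rounded. The computation holds exact precision — a single final rounding: four significant digits.
Convert: Path length L = v·t = 0.02803 m/s × 1175 s = 32.94 m.
In SI base units: W = 2.736 N, H = 4.316e+08 Pa, K = 6.094e-04.
Archard volume V = K·W·L/H = 6.094e-04 · 2.736 · 32.94 / 4.316e+08 = 1.272e-10 m³.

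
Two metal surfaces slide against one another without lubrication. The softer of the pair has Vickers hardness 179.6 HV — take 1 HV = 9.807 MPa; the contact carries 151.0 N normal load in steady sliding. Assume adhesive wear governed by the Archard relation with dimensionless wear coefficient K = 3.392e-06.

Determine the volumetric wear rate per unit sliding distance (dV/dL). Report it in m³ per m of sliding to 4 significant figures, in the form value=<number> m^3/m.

Intermediate values are shown rounded; every step runs at full precision — one final rounding, at 4 significant digits.
Convert: Hardness H = 179.6 HV × 9.807 MPa/HV = 1761 MPa = 1.761e+09 Pa.
Restated in SI base units: W = 151.0 N, H = 1.761e+09 Pa, K = 3.392e-06.
Sliding wear rate dV/dL = K·W/H (independent of L): 3.392e-06 · 151.0 / 1.761e+09 = 2.908e-13 m³/m.

value=2.908e-13 m^3/m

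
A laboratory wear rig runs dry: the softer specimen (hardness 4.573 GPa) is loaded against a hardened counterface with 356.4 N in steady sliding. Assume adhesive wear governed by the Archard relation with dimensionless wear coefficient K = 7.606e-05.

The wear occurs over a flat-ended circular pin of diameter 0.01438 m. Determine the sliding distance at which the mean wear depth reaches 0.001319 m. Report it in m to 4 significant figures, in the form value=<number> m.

value=3.614e+04 m

All arithmetic carries exact precision; intermediates are shown rounded, and rounded once at the end to 4 significant digits.
Hardness H = 4.573 GPa = 4.573e+09 Pa.
Contact area A = π·d²/4 = π·(0.01438 m)²/4 = 1.624e-04 m².
Working in SI base units: W = 356.4 N, H = 4.573e+09 Pa, K = 7.606e-05.
Allowed volume V_lim = h_lim·A = 0.001319 · 1.624e-04 = 2.142e-07 m³.
Life L = V_lim·H/(K·W) = 2.142e-07 · 4.573e+09 / (7.606e-05 · 356.4) = 3.614e+04 m.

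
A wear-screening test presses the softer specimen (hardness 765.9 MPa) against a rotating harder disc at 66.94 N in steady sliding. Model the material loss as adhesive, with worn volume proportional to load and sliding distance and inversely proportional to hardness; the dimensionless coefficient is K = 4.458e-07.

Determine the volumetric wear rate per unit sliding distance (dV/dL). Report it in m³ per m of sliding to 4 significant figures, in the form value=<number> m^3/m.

value=3.896e-14 m^3/m

The computation carries full float precision. The intermediates appear rounded — rounded once at the end, at 4 significant digits.
Hardness H = 765.9 MPa = 7.659e+08 Pa.
Expressed in SI base units: W = 66.94 N, H = 7.659e+08 Pa, K = 4.458e-07.
Wear rate dV/dL = K·W/H — distance-free: 4.458e-07 · 66.94 / 7.659e+08 = 3.896e-14 m³/m.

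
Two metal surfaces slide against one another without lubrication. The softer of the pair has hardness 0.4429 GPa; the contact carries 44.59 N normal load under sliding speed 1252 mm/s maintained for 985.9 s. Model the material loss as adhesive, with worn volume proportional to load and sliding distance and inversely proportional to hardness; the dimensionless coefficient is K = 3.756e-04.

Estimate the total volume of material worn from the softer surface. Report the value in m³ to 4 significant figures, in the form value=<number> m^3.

The intermediates are printed rounded; all working math carries full precision — a lone final rounding to 4 significant digits.
Convert: Sliding speed v = 1252 mm/s = 1.252 m/s. The distance L = v·t = 1.252 m/s × 985.9 s = 1234 m.
Convert: Hardness H = 0.4429 GPa = 4.429e+08 Pa.
Restated in SI base units: W = 44.59 N, H = 4.429e+08 Pa, K = 3.756e-04.
The Archard volume V = K·W·L/H = 3.756e-04 · 44.59 · 1234 / 4.429e+08 = 4.668e-08 m³.

value=4.668e-08 m^3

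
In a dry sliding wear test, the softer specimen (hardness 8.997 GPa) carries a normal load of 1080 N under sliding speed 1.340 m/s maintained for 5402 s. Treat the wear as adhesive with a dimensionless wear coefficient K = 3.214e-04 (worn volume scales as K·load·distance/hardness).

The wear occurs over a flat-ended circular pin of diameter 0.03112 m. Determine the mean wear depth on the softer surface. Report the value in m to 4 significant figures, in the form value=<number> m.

All arithmetic runs at exact precision — intermediate values appear rounded, and a lone final rounding: four significant figures.
Distance L = v·t = 1.340 m/s × 5402 s = 7239 m.
Hardness H = 8.997 GPa = 8.997e+09 Pa.
Contact area A = π·d²/4 = π·(0.03112 m)²/4 = 7.606e-04 m².
Expressed in SI base units: W = 1080 N, H = 8.997e+09 Pa, K = 3.214e-04.
Worn volume V = K·W·L/H = 3.214e-04 · 1080 · 7239 / 8.997e+09 = 2.793e-07 m³.
Wear depth h = V/A = 2.793e-07 / 7.606e-04 = 3.672e-04 m.

value=3.672e-04 m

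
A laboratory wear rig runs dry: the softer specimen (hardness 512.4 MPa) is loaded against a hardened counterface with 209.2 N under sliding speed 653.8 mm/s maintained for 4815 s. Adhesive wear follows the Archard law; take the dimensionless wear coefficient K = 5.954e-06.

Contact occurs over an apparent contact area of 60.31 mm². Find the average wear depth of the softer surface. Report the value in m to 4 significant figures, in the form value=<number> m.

value=1.269e-04 m

The intermediates appear rounded, and the computation maintains exact precision. Rounded just once, at 4 significant figures.
Sliding speed v = 653.8 mm/s = 0.6538 m/s. Distance L = v·t = 0.6538 m/s × 4815 s = 3148 m.
Hardness H = 512.4 MPa = 5.124e+08 Pa.
Contact area A = 60.31 mm² = 6.031e-05 m².
Working in SI base units: W = 209.2 N, H = 5.124e+08 Pa, K = 5.954e-06.
Wear volume V = K·W·L/H = 5.954e-06 · 209.2 · 3148 / 5.124e+08 = 7.652e-09 m³.
Depth of wear h = V/A = 7.652e-09 / 6.031e-05 = 1.269e-04 m.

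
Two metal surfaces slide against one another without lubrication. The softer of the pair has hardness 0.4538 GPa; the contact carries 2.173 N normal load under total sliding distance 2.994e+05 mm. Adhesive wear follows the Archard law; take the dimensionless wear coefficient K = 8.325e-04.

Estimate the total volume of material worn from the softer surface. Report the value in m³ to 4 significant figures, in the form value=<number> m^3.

The algebra maintains exact precision — intermediates are displayed rounded; one last rounding: 4 significant figures.
Sliding distance L = 2.994e+05 mm = 299.4 m.
Hardness H = 0.4538 GPa = 4.538e+08 Pa.
Working in SI base units: W = 2.173 N, H = 4.538e+08 Pa, K = 8.325e-04.
The Archard volume V = K·W·L/H = 8.325e-04 · 2.173 · 299.4 / 4.538e+08 = 1.194e-09 m³.

value=1.194e-09 m^3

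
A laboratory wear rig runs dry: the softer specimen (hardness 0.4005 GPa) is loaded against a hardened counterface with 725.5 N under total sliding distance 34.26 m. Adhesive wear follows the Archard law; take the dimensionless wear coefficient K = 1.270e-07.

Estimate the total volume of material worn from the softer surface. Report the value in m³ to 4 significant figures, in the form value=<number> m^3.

value=7.882e-12 m^3

The algebra runs at exact precision. The intermediates are printed rounded; one last rounding: 4 significant digits.
Convert: Hardness H = 0.4005 GPa = 4.005e+08 Pa.
Expressed in SI base units: W = 725.5 N, H = 4.005e+08 Pa, K = 1.270e-07.
Wear volume V = K·W·L/H = 1.270e-07 · 725.5 · 34.26 / 4.005e+08 = 7.882e-12 m³.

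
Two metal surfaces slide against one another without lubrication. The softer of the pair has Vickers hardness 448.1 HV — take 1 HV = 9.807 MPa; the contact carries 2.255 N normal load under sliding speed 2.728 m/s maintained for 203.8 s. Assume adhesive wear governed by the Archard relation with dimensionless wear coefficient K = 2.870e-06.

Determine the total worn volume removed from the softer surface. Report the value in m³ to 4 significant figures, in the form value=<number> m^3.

Each operation maintains exact precision. The intermediates appear rounded; a lone final rounding: four significant figures.
Convert: The distance L = v·t = 2.728 m/s × 203.8 s = 556.0 m.
Convert: Hardness H = 448.1 HV × 9.807 MPa/HV = 4395 MPa = 4.395e+09 Pa.
Working in SI base units: W = 2.255 N, H = 4.395e+09 Pa, K = 2.870e-06.
The Archard volume V = K·W·L/H = 2.870e-06 · 2.255 · 556.0 / 4.395e+09 = 8.188e-13 m³.

value=8.188e-13 m^3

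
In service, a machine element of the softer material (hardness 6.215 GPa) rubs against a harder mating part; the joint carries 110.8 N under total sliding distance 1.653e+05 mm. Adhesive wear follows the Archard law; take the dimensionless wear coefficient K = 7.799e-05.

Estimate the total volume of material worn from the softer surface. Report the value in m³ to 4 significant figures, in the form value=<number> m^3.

value=2.298e-10 m^3

The computation maintains full precision. The intermediates are displayed rounded, and a lone final rounding, at 4 significant digits.
Convert: Total distance L = 1.653e+05 mm = 165.3 m.
Convert: Hardness H = 6.215 GPa = 6.215e+09 Pa.
In SI base units, W = 110.8 N, H = 6.215e+09 Pa, K = 7.799e-05.
Worn volume V = K·W·L/H = 7.799e-05 · 110.8 · 165.3 / 6.215e+09 = 2.298e-10 m³.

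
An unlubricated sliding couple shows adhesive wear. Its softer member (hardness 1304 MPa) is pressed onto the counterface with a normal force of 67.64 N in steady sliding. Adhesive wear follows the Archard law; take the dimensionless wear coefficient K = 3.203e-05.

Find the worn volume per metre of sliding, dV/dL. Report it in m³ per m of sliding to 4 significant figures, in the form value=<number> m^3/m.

All working math runs at full float precision — printed values are rounded — one last rounding, at four significant figures.
Convert: Hardness H = 1304 MPa = 1.304e+09 Pa.
In SI base units, W = 67.64 N, H = 1.304e+09 Pa, K = 3.203e-05.
Sliding wear rate dV/dL = K·W/H, per unit distance: 3.203e-05 · 67.64 / 1.304e+09 = 1.661e-12 m³/m.

value=1.661e-12 m^3/m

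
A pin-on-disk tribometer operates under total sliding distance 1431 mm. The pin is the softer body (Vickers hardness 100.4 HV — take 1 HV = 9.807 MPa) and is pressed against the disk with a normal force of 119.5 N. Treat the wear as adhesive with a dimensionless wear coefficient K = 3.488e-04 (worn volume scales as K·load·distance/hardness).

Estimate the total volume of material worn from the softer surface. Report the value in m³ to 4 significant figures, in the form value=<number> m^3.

value=6.058e-11 m^3

All arithmetic runs at exact precision — intermediates are printed rounded; rounded just once: four significant digits.
The distance L = 1431 mm = 1.431 m.
Hardness H = 100.4 HV × 9.807 MPa/HV = 984.6 MPa = 9.846e+08 Pa.
Restated in SI base units: W = 119.5 N, H = 9.846e+08 Pa, K = 3.488e-04.
Volume removed: V = K·W·L/H = 3.488e-04 · 119.5 · 1.431 / 9.846e+08 = 6.058e-11 m³.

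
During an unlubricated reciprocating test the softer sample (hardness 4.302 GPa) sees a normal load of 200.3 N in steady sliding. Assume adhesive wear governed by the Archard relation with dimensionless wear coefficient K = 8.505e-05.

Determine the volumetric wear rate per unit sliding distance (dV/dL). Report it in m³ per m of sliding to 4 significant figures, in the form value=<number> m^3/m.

The algebra keeps exact precision — intermediates are printed rounded. Rounded once at the end, at 4 significant figures.
Convert: Hardness H = 4.302 GPa = 4.302e+09 Pa.
Working in SI base units: W = 200.3 N, H = 4.302e+09 Pa, K = 8.505e-05.
The wear rate dV/dL = K·W/H (no L dependence): 8.505e-05 · 200.3 / 4.302e+09 = 3.960e-12 m³/m.

value=3.960e-12 m^3/m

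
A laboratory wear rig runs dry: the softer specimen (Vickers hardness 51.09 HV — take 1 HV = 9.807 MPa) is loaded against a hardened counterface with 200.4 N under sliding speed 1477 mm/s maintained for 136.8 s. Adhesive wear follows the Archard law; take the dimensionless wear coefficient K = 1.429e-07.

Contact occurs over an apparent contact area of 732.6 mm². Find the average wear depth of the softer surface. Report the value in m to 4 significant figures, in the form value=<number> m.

value=1.576e-08 m

Intermediate values are displayed rounded; the algebra holds exact precision. Rounded once at the end to four significant digits.
Convert: Sliding speed v = 1477 mm/s = 1.477 m/s. Sliding distance L = v·t = 1.477 m/s × 136.8 s = 202.1 m.
Convert: Hardness H = 51.09 HV × 9.807 MPa/HV = 501.0 MPa = 5.010e+08 Pa.
Convert: Contact area A = 732.6 mm² = 7.326e-04 m².
Working in SI base units: W = 200.4 N, H = 5.010e+08 Pa, K = 1.429e-07.
By Archard's law, V = K·W·L/H = 1.429e-07 · 200.4 · 202.1 / 5.010e+08 = 1.155e-11 m³.
Wear depth h = V/A = 1.155e-11 / 7.326e-04 = 1.576e-08 m.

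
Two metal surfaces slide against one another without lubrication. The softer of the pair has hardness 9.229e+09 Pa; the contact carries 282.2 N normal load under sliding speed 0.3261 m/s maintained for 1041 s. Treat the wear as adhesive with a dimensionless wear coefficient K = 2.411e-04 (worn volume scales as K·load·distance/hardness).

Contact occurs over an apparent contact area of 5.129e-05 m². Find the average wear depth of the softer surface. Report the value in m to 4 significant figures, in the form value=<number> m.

value=4.879e-05 m

Intermediate values are displayed rounded. All arithmetic holds full precision — one final rounding: 4 significant digits.
Convert: Sliding distance L = v·t = 0.3261 m/s × 1041 s = 339.5 m.
In SI base units: W = 282.2 N, H = 9.229e+09 Pa, K = 2.411e-04.
Apply Archard: V = K·W·L/H = 2.411e-04 · 282.2 · 339.5 / 9.229e+09 = 2.503e-09 m³.
Average depth h = V/A = 2.503e-09 / 5.129e-05 = 4.879e-05 m.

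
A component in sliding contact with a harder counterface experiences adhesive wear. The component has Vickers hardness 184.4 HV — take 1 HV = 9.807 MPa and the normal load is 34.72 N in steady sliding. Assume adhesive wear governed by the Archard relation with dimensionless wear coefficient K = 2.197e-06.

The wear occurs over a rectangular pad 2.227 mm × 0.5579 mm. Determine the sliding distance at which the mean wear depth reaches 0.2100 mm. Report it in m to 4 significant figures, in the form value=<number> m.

value=6186 m

Displayed values are rounded. All working math keeps exact precision — rounded just once, at 4 significant figures.
Convert: Hardness H = 184.4 HV × 9.807 MPa/HV = 1808 MPa = 1.808e+09 Pa.
Convert: Pad sides 2.227 mm × 0.5579 mm = 2.227e-03 m × 5.579e-04 m. Contact area A = 2.227e-03 m × 5.579e-04 m = 1.242e-06 m².
Convert: Depth limit h_lim = 0.2100 mm = 2.100e-04 m.
Working in SI base units: W = 34.72 N, H = 1.808e+09 Pa, K = 2.197e-06.
Permissible volume V_lim = h_lim·A = 2.100e-04 · 1.242e-06 = 2.609e-10 m³.
Inverting, life L = V_lim·H/(K·W) = 2.609e-10 · 1.808e+09 / (2.197e-06 · 34.72) = 6186 m.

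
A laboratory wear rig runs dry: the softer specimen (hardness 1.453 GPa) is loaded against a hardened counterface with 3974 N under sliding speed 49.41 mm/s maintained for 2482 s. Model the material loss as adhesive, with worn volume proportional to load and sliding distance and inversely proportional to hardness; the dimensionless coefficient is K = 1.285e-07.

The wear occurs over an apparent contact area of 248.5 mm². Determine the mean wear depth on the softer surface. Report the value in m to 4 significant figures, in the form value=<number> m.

value=1.734e-07 m

Intermediate values appear rounded — all arithmetic runs at full precision. Rounded once at the end, at 4 significant digits.
Sliding speed v = 49.41 mm/s = 0.04941 m/s. Distance covered L = v·t = 0.04941 m/s × 2482 s = 122.6 m.
Hardness H = 1.453 GPa = 1.453e+09 Pa.
Contact area A = 248.5 mm² = 2.485e-04 m².
Expressed in SI base units: W = 3974 N, H = 1.453e+09 Pa, K = 1.285e-07.
Worn volume V = K·W·L/H = 1.285e-07 · 3974 · 122.6 / 1.453e+09 = 4.310e-11 m³.
Depth of wear h = V/A = 4.310e-11 / 2.485e-04 = 1.734e-07 m.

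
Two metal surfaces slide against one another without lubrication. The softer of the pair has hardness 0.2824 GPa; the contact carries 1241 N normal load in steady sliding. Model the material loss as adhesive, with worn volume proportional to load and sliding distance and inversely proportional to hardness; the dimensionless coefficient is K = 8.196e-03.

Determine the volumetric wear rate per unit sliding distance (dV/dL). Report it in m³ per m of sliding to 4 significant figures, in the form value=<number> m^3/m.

value=3.602e-08 m^3/m

Every step keeps full float precision; intermediate values are printed rounded, and one final rounding to four significant digits.
Hardness H = 0.2824 GPa = 2.824e+08 Pa.
Collected in SI base units: W = 1241 N, H = 2.824e+08 Pa, K = 8.196e-03.
Sliding wear rate dV/dL = K·W/H (independent of L): 8.196e-03 · 1241 / 2.824e+08 = 3.602e-08 m³/m.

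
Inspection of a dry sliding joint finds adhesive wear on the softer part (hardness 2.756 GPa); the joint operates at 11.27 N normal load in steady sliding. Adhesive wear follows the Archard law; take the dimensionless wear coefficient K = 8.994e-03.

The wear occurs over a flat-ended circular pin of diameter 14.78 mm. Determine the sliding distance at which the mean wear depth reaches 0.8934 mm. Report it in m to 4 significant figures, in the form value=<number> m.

All working math carries full precision; the intermediates are printed rounded, and one final rounding to four significant figures.
Hardness H = 2.756 GPa = 2.756e+09 Pa.
Pin diameter d = 14.78 mm = 0.01478 m. Contact area A = π·d²/4 = π·(0.01478 m)²/4 = 1.716e-04 m².
Depth limit h_lim = 0.8934 mm = 8.934e-04 m.
Expressed in SI base units: W = 11.27 N, H = 2.756e+09 Pa, K = 8.994e-03.
Allowed volume V_lim = h_lim·A = 8.934e-04 · 1.716e-04 = 1.533e-07 m³.
So the life L = V_lim·H/(K·W) = 1.533e-07 · 2.756e+09 / (8.994e-03 · 11.27) = 4168 m.

value=4168 m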